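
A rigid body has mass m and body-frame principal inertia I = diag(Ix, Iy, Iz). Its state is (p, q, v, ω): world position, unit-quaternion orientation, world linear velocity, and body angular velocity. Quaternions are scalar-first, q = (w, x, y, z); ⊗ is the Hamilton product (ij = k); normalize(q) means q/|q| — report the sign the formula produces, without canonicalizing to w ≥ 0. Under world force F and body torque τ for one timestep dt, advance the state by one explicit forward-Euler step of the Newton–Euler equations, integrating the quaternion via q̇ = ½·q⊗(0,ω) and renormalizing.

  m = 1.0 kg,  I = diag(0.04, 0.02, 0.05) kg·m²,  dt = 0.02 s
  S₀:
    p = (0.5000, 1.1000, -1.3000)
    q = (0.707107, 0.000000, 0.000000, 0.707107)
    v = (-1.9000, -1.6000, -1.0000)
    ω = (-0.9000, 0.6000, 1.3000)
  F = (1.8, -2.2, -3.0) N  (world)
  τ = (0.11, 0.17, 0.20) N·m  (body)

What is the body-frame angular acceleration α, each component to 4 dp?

α = (2.1650, 7.9150, 3.7840)

ω×(Iω) gyroscopic = (0.0234, 0.0117, 0.0108)
(τ − ω×Iω)/I = (2.1650, 7.9150, 3.7840)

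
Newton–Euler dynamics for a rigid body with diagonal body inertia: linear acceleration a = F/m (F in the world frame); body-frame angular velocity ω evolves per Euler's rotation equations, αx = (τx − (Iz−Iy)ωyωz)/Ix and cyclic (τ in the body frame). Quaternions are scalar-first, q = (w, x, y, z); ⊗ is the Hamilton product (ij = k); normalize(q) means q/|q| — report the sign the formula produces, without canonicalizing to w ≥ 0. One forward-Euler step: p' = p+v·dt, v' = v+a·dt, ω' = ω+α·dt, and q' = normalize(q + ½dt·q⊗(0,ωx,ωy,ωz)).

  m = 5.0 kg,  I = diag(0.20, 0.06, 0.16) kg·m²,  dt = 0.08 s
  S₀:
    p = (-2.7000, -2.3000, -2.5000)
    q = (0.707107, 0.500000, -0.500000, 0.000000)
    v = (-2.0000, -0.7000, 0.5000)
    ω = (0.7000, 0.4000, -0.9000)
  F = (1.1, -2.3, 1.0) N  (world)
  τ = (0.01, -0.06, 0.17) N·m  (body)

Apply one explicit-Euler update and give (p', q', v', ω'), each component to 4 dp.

p' = (-2.8600, -2.3560, -2.4600)
q' = (0.7003, 0.5372, -0.4701, -0.0035)
v' = (-1.9824, -0.7368, 0.5160)
ω' = (0.7184, 0.3536, -0.7954)

angular accel α = (0.2300, -0.5800, 1.3075)
ω' = ω + α·dt = (0.7184, 0.3536, -0.7954)
q⊗(0,ω) = (-0.1500000, 0.9449749, 0.7328428, -0.0863963)
q + ½dt·q⊗(0,ω), renormalized = (0.7003, 0.5372, -0.4701, -0.0035)
p' = p + v·dt = (-2.8600, -2.3560, -2.4600)
v + (F/m)dt = (-1.9824, -0.7368, 0.5160)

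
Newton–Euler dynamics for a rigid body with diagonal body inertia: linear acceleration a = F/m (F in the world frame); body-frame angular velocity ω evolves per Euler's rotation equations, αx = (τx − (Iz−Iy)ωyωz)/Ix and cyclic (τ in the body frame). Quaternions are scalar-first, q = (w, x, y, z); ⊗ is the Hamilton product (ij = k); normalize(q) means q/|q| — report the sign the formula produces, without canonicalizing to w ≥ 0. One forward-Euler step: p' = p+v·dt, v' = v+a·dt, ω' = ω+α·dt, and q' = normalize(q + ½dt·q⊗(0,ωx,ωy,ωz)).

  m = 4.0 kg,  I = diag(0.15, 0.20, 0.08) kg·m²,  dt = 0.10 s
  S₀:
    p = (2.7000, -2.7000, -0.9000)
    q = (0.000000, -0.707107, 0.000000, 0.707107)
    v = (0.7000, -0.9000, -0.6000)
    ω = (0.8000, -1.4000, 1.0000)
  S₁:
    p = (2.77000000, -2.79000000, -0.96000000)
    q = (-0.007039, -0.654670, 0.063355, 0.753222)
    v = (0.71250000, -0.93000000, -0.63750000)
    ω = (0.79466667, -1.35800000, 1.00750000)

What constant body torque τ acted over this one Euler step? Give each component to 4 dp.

Δω = ω₁−ω₀ = (-0.00533333, 0.04200000, 0.00750000)
precession coupling = (0.1680, 0.0560, -0.0560)
τ = I·(Δω/dt) + ω₀×(Iω₀) = (0.1600, 0.1400, -0.0500)

τ = (0.1600, 0.1400, -0.0500)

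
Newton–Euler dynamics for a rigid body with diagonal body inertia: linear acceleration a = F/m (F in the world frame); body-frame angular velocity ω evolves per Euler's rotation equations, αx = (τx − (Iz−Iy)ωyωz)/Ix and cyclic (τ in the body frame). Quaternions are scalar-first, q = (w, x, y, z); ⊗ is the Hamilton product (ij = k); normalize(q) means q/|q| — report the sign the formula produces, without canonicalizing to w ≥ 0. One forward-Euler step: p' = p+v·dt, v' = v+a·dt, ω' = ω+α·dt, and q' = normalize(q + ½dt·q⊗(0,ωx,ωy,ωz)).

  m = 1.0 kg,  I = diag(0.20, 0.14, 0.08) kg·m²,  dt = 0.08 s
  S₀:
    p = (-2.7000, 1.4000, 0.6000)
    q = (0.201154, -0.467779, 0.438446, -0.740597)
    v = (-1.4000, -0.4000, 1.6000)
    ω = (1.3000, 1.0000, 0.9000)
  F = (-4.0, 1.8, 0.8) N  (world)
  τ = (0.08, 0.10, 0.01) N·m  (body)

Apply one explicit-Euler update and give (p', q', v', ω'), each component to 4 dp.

p' = (-2.8120, 1.3680, 0.7280)
q' = (0.2339, -0.4108, 0.4236, -0.7727)
v' = (-1.7200, -0.2560, 1.6640)
ω' = (1.3536, 0.9769, 0.9880)

p + v·dt = (-2.8120, 1.3680, 0.7280)
v' = v + a·dt = (-1.7200, -0.2560, 1.6640)
α = I⁻¹(τ − ω×Iω) = (0.6700, -0.2886, 1.1000)
ω + α·dt = (1.3536, 0.9769, 0.9880)
Hamilton product q⊗(0,ω) = (0.8362040, 1.3966986, -0.3406210, -0.8567202)
q' = normalize(q + ½dt·q⊗(0,ω)) = (0.2339, -0.4108, 0.4236, -0.7727)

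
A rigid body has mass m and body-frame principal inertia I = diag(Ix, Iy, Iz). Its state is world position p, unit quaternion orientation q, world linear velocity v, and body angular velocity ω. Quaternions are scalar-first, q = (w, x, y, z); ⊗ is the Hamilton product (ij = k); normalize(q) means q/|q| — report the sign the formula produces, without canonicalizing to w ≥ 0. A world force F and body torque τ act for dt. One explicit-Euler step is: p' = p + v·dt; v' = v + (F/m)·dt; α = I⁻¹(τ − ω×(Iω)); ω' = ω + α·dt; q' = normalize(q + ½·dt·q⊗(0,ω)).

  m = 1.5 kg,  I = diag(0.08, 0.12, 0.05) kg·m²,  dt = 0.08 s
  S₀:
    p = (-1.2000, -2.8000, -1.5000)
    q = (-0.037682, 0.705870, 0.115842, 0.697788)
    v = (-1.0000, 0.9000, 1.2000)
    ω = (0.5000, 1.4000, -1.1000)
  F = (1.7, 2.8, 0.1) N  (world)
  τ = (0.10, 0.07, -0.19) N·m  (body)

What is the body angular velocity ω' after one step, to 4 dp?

ω' = (0.4922, 1.4577, -1.4488)

gyro term ω×Iω = (0.1078, -0.0165, 0.0280)
angular accel α = (-0.0975, 0.7208, -4.3600)
new body rate ω' = (0.4922, 1.4577, -1.4488)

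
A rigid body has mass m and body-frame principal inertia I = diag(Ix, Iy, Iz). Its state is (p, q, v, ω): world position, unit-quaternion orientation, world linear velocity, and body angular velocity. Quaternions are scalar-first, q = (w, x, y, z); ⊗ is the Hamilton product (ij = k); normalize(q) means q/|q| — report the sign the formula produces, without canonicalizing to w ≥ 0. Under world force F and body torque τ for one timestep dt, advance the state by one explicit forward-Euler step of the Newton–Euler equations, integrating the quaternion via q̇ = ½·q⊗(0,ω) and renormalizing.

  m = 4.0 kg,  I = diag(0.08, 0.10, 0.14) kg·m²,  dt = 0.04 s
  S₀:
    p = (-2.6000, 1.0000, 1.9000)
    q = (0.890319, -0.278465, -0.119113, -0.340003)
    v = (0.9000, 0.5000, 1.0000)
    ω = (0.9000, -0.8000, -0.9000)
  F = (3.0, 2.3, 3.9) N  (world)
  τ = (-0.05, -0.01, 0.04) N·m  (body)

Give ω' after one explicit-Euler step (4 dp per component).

ω' = (0.8606, -0.8234, -0.8845)

ω×(Iω) gyroscopic = (0.0288, 0.0486, -0.0144)
(τ − ω×Iω)/I = (-0.9850, -0.5860, 0.3886)
new body rate ω' = (0.8606, -0.8234, -0.8845)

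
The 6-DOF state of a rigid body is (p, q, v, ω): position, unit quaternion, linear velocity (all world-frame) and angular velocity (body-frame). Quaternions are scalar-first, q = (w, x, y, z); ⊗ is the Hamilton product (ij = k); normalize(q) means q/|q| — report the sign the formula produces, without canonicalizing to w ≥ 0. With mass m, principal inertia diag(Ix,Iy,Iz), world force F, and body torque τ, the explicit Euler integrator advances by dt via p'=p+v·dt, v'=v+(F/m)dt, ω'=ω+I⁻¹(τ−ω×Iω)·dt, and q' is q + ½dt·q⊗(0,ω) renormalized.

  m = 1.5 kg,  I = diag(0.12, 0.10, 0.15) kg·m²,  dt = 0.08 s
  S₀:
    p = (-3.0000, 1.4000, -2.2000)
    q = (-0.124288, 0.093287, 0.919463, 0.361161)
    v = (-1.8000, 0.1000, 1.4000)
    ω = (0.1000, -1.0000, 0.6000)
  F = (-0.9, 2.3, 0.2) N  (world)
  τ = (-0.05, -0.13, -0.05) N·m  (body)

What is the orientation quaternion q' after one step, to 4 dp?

q' = (-0.0964, 0.1292, 0.9226, 0.3504)

2q̇ = q⊗(0,ω) = (0.6934377, 0.9004100, 0.1044319, -0.2598061)
q + ½dt·q⊗(0,ω), renormalized = (-0.0964, 0.1292, 0.9226, 0.3504)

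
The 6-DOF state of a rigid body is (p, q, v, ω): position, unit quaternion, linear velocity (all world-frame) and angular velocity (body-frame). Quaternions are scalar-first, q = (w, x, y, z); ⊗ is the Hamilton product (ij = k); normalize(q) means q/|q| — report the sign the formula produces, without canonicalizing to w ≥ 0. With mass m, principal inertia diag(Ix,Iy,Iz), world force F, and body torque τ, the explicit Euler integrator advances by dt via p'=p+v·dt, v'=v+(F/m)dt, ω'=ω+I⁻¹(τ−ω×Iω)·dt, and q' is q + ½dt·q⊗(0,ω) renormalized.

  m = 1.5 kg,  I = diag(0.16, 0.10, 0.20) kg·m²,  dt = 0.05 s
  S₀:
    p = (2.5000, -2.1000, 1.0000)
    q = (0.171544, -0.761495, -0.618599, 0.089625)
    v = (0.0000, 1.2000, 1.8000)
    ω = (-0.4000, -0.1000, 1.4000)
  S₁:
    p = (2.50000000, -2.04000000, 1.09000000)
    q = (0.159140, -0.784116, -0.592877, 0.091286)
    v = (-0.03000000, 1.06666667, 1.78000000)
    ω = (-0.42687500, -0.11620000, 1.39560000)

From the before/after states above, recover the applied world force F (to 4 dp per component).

F = (-0.9000, -4.0000, -0.6000)

Δv = v₁−v₀ = (-0.03000000, -0.13333333, -0.02000000)
applied force F = (-0.9000, -4.0000, -0.6000)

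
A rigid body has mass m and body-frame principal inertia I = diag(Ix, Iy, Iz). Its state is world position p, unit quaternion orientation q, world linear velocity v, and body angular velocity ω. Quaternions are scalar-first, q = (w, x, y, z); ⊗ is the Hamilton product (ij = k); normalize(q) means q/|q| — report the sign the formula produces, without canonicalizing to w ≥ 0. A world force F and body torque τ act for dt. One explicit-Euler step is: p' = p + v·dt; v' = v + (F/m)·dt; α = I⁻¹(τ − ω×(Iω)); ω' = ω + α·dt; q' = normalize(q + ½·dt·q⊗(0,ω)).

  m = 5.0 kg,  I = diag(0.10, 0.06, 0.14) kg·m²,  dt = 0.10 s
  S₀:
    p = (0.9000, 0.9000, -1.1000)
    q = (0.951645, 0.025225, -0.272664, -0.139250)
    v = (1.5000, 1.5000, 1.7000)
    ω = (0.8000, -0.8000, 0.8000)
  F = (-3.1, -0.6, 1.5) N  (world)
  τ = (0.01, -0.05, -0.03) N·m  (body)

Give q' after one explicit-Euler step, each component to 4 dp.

Hamilton product q⊗(0,ω) = (-0.1269112, 0.4317848, -0.8928960, 0.9592672)
q' = normalize(q + ½dt·q⊗(0,ω)) = (0.9430, 0.0467, -0.3165, -0.0911)

q' = (0.9430, 0.0467, -0.3165, -0.0911)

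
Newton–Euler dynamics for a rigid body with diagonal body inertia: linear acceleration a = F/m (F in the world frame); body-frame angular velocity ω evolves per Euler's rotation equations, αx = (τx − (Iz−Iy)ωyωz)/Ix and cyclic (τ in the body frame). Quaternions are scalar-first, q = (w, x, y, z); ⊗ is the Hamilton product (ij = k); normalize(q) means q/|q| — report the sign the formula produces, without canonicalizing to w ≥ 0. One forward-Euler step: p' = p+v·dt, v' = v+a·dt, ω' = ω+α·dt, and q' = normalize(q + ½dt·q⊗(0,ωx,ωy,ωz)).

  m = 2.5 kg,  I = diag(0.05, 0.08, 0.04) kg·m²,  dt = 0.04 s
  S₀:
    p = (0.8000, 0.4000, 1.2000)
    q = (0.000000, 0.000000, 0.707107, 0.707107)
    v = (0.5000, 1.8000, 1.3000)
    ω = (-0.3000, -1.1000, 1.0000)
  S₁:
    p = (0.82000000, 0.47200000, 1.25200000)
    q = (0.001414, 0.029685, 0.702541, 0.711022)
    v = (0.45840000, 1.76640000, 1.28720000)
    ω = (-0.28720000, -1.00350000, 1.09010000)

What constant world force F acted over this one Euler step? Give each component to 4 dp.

F = (-2.6000, -2.1000, -0.8000)

v₁ − v₀ = (-0.04160000, -0.03360000, -0.01280000)
F = m·Δv/dt = (-2.6000, -2.1000, -0.8000)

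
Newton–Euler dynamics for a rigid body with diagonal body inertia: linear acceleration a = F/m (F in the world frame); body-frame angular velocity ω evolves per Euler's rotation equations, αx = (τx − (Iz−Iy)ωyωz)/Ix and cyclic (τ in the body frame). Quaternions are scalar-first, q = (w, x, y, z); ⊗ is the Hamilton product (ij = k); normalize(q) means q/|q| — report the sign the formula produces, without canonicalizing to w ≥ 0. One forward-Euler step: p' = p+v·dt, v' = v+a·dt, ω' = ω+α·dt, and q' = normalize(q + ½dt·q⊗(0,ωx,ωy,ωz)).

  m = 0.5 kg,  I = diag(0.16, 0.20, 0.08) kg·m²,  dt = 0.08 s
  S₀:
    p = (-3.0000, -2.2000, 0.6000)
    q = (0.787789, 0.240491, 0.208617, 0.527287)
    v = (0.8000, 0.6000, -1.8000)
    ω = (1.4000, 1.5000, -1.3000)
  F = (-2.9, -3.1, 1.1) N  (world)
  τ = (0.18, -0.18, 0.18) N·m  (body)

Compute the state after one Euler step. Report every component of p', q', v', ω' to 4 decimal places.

p' = (-2.9360, -2.1520, 0.4560)
q' = (0.7855, 0.2410, 0.2965, 0.4868)
v' = (0.3360, 0.1040, -1.6240)
ω' = (1.3730, 1.4862, -1.2040)

(τ − ω×Iω)/I = (-0.3375, -0.1720, 1.2000)
new body rate ω' = (1.3730, 1.4862, -1.2040)
2q̇ = q⊗(0,ω) = (0.0358602, 0.0407720, 2.2325236, -0.9554530)
q + ½dt·q⊗(0,ω), renormalized = (0.7855, 0.2410, 0.2965, 0.4868)
p' = p + v·dt = (-2.9360, -2.1520, 0.4560)
v' = v + a·dt = (0.3360, 0.1040, -1.6240)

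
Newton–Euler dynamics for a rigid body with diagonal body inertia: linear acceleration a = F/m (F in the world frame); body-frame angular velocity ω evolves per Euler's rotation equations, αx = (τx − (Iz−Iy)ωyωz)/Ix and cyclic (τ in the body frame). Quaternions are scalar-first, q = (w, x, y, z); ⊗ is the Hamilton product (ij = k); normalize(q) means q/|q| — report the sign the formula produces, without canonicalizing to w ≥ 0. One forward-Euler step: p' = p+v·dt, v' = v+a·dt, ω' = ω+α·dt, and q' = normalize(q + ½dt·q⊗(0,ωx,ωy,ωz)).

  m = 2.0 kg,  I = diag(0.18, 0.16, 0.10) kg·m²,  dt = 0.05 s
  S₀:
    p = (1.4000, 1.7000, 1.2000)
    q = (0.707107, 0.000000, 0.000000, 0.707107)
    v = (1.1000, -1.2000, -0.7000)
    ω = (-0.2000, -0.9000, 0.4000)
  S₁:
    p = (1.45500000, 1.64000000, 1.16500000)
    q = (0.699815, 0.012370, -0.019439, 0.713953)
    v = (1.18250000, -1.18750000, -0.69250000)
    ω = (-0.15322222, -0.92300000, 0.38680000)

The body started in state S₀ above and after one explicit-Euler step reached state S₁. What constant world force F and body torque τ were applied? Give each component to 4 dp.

Δv = v₁−v₀ = (0.08250000, 0.01250000, 0.00750000)
m·(v₁−v₀)/dt = (3.3000, 0.5000, 0.3000)
Δω = ω₁−ω₀ = (0.04677778, -0.02300000, -0.01320000)
applied torque τ = (0.1900, -0.0800, -0.0300)

F = (3.3000, 0.5000, 0.3000)
τ = (0.1900, -0.0800, -0.0300)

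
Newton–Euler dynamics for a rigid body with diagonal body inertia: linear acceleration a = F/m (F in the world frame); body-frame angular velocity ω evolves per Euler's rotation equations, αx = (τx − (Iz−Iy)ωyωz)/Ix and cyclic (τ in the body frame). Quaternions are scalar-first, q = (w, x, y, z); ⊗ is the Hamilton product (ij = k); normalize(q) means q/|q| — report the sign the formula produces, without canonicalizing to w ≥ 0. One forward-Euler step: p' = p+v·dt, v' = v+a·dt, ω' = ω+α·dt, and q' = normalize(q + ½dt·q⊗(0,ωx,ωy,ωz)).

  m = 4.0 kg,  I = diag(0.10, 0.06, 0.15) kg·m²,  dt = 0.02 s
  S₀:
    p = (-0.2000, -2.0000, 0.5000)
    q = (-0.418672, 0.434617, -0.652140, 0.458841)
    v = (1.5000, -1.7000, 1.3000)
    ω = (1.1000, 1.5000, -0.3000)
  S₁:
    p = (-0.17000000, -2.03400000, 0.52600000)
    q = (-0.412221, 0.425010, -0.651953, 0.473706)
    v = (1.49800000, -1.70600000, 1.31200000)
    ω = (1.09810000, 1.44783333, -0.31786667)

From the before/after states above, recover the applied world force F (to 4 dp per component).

v₁ − v₀ = (-0.00200000, -0.00600000, 0.01200000)
F = m·Δv/dt = (-0.4000, -1.2000, 2.4000)

F = (-0.4000, -1.2000, 2.4000)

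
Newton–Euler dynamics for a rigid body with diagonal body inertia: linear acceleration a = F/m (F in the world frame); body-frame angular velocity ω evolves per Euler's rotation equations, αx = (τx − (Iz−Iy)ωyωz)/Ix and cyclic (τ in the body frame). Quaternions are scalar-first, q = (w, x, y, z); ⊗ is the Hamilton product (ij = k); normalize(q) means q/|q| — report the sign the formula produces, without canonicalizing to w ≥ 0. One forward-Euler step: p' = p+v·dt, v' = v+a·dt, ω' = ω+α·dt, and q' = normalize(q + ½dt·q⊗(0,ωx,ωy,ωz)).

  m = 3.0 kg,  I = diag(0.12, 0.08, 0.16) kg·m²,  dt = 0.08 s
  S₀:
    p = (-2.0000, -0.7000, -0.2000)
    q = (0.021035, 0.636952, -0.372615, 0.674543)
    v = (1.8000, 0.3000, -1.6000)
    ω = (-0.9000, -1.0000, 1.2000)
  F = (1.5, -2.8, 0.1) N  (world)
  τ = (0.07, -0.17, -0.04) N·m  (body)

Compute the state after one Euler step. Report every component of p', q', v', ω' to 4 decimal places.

(τ − ω×Iω)/I = (1.3833, -2.6650, -0.0250)
ω + α·dt = (-0.7893, -1.2132, 1.1980)
Hamilton product q⊗(0,ω) = (-0.6088098, 0.2084735, -1.3924661, -0.9470635)
q + ½dt·q⊗(0,ω), renormalized = (-0.0033, 0.6436, -0.4272, 0.6350)
a = (0.5000, -0.9333, 0.0333)
new position p' = (-1.8560, -0.6760, -0.3280)
v' = v + a·dt = (1.8400, 0.2253, -1.5973)

p' = (-1.8560, -0.6760, -0.3280)
q' = (-0.0033, 0.6436, -0.4272, 0.6350)
v' = (1.8400, 0.2253, -1.5973)
ω' = (-0.7893, -1.2132, 1.1980)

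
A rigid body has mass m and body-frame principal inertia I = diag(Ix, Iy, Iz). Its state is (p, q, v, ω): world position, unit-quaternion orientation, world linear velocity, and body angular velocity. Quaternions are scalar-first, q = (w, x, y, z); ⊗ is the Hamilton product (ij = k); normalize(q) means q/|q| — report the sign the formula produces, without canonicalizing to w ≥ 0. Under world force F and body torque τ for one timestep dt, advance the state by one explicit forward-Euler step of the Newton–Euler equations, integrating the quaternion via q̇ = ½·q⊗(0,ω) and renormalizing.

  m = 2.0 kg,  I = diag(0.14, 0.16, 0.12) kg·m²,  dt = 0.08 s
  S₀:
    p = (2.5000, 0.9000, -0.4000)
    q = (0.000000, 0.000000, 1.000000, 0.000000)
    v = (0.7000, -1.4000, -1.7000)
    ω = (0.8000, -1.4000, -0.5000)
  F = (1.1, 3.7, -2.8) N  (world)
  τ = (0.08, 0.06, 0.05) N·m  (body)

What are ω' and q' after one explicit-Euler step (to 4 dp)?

gyro term ω×Iω = (-0.0280, -0.0080, -0.0224)
α = I⁻¹(τ − ω×Iω) = (0.7714, 0.4250, 0.6033)
new body rate ω' = (0.8617, -1.3660, -0.4517)
Hamilton product q⊗(0,ω) = (1.4000000, -0.5000000, 0.0000000, -0.8000000)
q + ½dt·q⊗(0,ω), renormalized = (0.0559, -0.0200, 0.9977, -0.0319)

ω' = (0.8617, -1.3660, -0.4517)
q' = (0.0559, -0.0200, 0.9977, -0.0319)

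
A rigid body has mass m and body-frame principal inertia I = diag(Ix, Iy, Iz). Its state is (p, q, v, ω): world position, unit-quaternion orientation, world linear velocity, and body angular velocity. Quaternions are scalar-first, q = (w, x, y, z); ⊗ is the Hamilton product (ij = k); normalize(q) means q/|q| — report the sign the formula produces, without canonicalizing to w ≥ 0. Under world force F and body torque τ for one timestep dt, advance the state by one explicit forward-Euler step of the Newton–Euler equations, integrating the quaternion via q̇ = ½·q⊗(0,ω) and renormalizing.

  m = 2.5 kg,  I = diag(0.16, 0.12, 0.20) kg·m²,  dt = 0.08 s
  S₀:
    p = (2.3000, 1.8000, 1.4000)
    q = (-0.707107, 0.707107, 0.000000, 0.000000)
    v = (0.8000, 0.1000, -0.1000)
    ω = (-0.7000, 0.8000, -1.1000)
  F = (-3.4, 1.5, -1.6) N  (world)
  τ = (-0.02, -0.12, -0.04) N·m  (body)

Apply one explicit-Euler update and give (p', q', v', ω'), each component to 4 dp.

p + v·dt = (2.3640, 1.8080, 1.3920)
v + (F/m)dt = (0.6912, 0.1480, -0.1512)
angular accel α = (0.3150, -0.7433, -0.3120)
ω' = ω + α·dt = (-0.6748, 0.7405, -1.1250)
Hamilton product q⊗(0,ω) = (0.4949749, 0.4949749, 0.2121321, 1.3435033)
updated quaternion q' = (-0.6860, 0.7255, 0.0085, 0.0536)

p' = (2.3640, 1.8080, 1.3920)
q' = (-0.6860, 0.7255, 0.0085, 0.0536)
v' = (0.6912, 0.1480, -0.1512)
ω' = (-0.6748, 0.7405, -1.1250)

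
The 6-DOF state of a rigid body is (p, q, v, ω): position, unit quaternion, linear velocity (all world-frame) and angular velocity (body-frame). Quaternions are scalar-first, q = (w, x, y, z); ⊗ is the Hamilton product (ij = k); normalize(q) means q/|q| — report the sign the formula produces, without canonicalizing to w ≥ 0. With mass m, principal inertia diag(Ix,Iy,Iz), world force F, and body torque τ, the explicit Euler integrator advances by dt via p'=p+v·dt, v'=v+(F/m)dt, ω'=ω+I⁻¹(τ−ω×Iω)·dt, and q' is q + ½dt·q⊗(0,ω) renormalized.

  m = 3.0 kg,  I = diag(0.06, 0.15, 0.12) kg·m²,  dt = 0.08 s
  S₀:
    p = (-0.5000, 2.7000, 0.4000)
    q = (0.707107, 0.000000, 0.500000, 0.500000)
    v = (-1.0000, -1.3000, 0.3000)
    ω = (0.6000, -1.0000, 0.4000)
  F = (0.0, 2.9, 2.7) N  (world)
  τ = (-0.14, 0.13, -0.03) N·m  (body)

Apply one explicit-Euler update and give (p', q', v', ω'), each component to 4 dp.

p' = (-0.5800, 2.5960, 0.4240)
q' = (0.7182, 0.0449, 0.4831, 0.4987)
v' = (-1.0000, -1.2227, 0.3720)
ω' = (0.3973, -0.9230, 0.4160)

linear accel F/m = (0.0000, 0.9667, 0.9000)
new position p' = (-0.5800, 2.5960, 0.4240)
new velocity v' = (-1.0000, -1.2227, 0.3720)
precession coupling ω×(Iω) = (0.0120, -0.0144, -0.0540)
α = I⁻¹(τ − ω×Iω) = (-2.5333, 0.9627, 0.2000)
new body rate ω' = (0.3973, -0.9230, 0.4160)
Hamilton product q⊗(0,ω) = (0.3000000, 1.1242642, -0.4071070, -0.0171572)
updated quaternion q' = (0.7182, 0.0449, 0.4831, 0.4987)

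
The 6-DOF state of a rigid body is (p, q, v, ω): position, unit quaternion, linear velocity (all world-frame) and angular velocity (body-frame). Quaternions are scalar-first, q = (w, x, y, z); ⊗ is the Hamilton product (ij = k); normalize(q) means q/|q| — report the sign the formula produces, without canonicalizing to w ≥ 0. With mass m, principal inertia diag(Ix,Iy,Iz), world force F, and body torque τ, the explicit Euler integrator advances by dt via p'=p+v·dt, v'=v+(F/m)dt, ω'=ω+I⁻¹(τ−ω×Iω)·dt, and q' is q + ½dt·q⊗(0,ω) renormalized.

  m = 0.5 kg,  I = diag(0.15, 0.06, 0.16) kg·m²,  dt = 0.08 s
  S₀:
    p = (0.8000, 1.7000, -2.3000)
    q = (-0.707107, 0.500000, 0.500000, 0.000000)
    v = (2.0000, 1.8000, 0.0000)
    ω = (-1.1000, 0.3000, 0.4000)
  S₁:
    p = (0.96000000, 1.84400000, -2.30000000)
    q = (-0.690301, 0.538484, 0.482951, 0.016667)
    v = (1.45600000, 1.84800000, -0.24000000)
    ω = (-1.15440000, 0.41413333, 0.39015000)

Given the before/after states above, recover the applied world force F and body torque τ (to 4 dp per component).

ω₁ − ω₀ = (-0.05440000, 0.11413333, -0.00985000)
I·α + gyro = (-0.0900, 0.0900, 0.0100)
v₁ − v₀ = (-0.54400000, 0.04800000, -0.24000000)
F = m·Δv/dt = (-3.4000, 0.3000, -1.5000)

F = (-3.4000, 0.3000, -1.5000)
τ = (-0.0900, 0.0900, 0.0100)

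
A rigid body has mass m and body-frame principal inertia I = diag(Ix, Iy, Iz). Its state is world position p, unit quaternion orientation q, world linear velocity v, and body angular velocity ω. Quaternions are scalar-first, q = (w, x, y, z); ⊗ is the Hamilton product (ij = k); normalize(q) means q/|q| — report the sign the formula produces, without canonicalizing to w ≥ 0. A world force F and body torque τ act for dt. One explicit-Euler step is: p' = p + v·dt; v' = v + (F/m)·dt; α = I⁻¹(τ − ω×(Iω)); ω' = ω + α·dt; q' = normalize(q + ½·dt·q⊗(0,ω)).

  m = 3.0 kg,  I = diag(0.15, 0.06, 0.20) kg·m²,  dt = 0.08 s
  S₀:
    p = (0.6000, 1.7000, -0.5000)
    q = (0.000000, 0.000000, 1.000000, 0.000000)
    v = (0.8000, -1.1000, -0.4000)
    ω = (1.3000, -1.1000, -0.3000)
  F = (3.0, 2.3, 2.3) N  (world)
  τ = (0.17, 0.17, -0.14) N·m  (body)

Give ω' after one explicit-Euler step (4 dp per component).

precession coupling ω×(Iω) = (0.0462, 0.0195, 0.1287)
α = I⁻¹(τ − ω×Iω) = (0.8253, 2.5083, -1.3435)
ω' = ω + α·dt = (1.3660, -0.8993, -0.4075)

ω' = (1.3660, -0.8993, -0.4075)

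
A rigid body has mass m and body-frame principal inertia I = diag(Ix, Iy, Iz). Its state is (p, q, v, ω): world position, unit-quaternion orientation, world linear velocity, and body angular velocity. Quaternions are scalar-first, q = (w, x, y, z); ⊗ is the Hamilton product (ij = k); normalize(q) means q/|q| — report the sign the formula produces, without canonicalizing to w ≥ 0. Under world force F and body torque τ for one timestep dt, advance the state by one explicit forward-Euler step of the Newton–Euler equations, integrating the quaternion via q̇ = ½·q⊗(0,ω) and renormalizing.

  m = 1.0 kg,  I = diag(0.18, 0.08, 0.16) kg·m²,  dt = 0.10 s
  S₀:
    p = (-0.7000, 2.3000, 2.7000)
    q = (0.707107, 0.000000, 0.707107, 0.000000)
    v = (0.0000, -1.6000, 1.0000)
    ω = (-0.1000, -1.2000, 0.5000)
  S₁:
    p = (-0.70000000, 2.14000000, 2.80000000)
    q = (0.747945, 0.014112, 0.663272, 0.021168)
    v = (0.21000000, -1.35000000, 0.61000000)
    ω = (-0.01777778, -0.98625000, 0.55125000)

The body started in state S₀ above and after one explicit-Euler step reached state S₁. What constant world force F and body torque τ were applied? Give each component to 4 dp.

F = (2.1000, 2.5000, -3.9000)
τ = (0.1000, 0.1700, 0.0700)

Δω = ω₁−ω₀ = (0.08222222, 0.21375000, 0.05125000)
I·α + gyro = (0.1000, 0.1700, 0.0700)
Δv = v₁−v₀ = (0.21000000, 0.25000000, -0.39000000)
applied force F = (2.1000, 2.5000, -3.9000)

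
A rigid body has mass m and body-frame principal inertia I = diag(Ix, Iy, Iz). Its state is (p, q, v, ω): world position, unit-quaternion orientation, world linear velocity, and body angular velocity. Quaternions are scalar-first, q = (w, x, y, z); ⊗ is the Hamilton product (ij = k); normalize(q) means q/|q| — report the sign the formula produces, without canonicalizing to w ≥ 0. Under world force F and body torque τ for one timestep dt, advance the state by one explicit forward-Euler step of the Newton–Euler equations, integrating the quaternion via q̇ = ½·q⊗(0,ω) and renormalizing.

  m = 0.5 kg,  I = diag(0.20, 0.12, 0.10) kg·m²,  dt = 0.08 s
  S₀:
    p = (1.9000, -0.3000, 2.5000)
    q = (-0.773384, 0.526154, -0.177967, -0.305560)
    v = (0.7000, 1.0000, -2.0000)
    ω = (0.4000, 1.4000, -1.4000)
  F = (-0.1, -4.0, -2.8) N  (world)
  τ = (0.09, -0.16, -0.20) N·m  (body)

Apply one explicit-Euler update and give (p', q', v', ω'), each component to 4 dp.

p' = (1.9560, -0.2200, 2.3400)
q' = (-0.7864, 0.5391, -0.1961, -0.2292)
v' = (0.6840, 0.3600, -2.4480)
ω' = (0.4203, 1.3307, -1.5242)

ω×(Iω) gyroscopic = (0.0392, -0.0560, -0.0448)
(τ − ω×Iω)/I = (0.2540, -0.8667, -1.5520)
ω + α·dt = (0.4203, 1.3307, -1.5242)
Hamilton product q⊗(0,ω) = (-0.3890918, 0.3675842, -0.4683460, 1.8905400)
q' = normalize(q + ½dt·q⊗(0,ω)) = (-0.7864, 0.5391, -0.1961, -0.2292)
linear accel F/m = (-0.2000, -8.0000, -5.6000)
p + v·dt = (1.9560, -0.2200, 2.3400)
v + (F/m)dt = (0.6840, 0.3600, -2.4480)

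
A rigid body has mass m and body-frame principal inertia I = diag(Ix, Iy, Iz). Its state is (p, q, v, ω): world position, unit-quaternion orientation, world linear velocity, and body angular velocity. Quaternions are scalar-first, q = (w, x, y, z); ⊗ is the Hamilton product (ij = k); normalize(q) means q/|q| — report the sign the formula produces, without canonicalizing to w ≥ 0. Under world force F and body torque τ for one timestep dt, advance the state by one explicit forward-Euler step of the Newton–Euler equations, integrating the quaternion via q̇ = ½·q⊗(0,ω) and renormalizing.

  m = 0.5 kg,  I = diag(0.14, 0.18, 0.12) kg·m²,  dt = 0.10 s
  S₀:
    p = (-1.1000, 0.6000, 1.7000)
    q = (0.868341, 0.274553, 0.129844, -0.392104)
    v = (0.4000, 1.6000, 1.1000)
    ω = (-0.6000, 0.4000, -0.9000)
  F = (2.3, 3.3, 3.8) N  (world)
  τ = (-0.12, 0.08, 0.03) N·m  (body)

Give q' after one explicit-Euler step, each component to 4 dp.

q' = (0.8549, 0.2501, 0.1710, -0.4211)

Hamilton product q⊗(0,ω) = (-0.2400994, -0.4810226, 0.8296965, -0.5937793)
updated quaternion q' = (0.8549, 0.2501, 0.1710, -0.4211)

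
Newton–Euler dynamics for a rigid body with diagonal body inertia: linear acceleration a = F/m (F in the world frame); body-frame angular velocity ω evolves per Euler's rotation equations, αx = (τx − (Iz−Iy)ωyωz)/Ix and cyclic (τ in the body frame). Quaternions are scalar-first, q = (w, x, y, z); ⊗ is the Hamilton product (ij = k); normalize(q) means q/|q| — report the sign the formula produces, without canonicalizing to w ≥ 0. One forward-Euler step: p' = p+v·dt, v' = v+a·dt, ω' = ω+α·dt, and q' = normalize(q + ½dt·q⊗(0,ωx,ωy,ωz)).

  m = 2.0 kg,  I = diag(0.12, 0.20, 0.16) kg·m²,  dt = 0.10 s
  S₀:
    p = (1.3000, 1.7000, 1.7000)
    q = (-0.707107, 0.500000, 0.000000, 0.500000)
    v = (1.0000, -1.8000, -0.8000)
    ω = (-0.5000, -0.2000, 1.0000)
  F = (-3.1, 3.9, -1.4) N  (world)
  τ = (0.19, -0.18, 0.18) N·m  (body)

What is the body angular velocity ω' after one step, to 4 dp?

ω' = (-0.3483, -0.3000, 1.1075)

ω×(Iω) gyroscopic = (0.0080, 0.0200, 0.0080)
(τ − ω×Iω)/I = (1.5167, -1.0000, 1.0750)
ω' = ω + α·dt = (-0.3483, -0.3000, 1.1075)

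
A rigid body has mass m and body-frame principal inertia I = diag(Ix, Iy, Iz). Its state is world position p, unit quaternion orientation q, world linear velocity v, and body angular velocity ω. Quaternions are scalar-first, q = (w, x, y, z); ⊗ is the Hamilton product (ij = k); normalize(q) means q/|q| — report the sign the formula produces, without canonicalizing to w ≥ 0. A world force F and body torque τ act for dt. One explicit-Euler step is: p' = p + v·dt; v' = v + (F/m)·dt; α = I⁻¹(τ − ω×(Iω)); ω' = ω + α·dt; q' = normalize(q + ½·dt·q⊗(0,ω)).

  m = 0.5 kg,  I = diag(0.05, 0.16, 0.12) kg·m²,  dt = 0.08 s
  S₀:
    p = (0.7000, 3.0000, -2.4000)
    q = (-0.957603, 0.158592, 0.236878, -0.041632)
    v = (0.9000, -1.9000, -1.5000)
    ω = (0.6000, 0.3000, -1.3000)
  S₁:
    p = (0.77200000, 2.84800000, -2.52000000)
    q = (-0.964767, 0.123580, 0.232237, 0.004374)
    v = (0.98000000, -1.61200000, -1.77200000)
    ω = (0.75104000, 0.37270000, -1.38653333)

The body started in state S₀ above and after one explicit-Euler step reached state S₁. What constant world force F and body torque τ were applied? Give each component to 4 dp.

Δω = ω₁−ω₀ = (0.15104000, 0.07270000, -0.08653333)
ω₀×(Iω₀) = (0.0156, 0.0546, 0.0198)
τ = I·(Δω/dt) + ω₀×(Iω₀) = (0.1100, 0.2000, -0.1100)
v₁ − v₀ = (0.08000000, 0.28800000, -0.27200000)
F = m·Δv/dt = (0.5000, 1.8000, -1.7000)

F = (0.5000, 1.8000, -1.7000)
τ = (0.1100, 0.2000, -0.1100)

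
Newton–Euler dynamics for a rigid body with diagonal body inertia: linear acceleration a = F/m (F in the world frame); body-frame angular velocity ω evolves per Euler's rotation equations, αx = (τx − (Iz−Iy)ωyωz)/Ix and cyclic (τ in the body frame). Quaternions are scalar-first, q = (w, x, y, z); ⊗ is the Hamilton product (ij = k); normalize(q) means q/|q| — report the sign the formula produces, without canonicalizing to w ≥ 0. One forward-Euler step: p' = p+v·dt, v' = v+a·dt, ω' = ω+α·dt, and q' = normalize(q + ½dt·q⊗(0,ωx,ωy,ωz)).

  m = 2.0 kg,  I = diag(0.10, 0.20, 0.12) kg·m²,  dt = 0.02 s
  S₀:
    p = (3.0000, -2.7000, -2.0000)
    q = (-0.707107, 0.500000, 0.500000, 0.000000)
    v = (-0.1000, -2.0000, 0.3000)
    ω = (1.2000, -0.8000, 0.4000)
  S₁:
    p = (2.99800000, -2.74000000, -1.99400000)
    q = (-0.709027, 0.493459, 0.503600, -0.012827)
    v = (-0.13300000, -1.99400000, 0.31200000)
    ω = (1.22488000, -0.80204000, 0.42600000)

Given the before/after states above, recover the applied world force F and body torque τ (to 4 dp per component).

F = (-3.3000, 0.6000, 1.2000)
τ = (0.1500, -0.0300, 0.0600)

v₁ − v₀ = (-0.03300000, 0.00600000, 0.01200000)
F = m·Δv/dt = (-3.3000, 0.6000, 1.2000)
rate change Δω = (0.02488000, -0.00204000, 0.02600000)
gyro term ω₀×Iω₀ = (0.0256, -0.0096, -0.0960)
I·α + gyro = (0.1500, -0.0300, 0.0600)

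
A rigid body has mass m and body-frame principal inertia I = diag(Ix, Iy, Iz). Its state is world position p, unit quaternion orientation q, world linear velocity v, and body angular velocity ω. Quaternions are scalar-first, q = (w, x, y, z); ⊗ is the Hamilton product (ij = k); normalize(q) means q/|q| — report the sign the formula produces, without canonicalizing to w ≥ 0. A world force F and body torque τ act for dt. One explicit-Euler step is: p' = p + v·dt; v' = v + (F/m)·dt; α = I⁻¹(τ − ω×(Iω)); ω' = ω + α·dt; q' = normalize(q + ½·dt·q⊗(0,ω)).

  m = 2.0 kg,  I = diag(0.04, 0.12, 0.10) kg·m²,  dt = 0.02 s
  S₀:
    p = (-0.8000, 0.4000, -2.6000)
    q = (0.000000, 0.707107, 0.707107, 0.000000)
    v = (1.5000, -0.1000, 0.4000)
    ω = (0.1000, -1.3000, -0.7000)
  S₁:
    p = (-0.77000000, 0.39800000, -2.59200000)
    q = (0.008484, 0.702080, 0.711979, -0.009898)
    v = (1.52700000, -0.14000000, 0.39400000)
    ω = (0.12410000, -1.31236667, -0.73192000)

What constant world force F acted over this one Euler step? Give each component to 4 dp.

velocity change Δv = (0.02700000, -0.04000000, -0.00600000)
F = m·Δv/dt = (2.7000, -4.0000, -0.6000)

F = (2.7000, -4.0000, -0.6000)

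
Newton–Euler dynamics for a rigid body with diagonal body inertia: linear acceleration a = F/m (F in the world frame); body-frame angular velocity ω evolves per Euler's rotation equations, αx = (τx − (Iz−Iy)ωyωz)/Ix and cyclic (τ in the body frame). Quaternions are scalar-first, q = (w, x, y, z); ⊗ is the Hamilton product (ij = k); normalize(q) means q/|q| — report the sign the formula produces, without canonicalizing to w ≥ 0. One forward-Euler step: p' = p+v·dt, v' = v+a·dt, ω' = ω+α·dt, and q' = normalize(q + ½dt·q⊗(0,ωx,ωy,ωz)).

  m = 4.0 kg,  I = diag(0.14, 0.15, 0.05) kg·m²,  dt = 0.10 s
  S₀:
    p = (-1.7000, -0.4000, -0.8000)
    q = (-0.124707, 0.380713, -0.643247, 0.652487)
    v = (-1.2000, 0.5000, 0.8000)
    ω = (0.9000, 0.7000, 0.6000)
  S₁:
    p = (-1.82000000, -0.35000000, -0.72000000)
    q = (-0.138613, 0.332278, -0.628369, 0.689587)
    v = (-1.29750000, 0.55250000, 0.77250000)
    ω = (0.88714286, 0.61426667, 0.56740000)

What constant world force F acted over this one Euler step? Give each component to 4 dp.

velocity change Δv = (-0.09750000, 0.05250000, -0.02750000)
applied force F = (-3.9000, 2.1000, -1.1000)

F = (-3.9000, 2.1000, -1.1000)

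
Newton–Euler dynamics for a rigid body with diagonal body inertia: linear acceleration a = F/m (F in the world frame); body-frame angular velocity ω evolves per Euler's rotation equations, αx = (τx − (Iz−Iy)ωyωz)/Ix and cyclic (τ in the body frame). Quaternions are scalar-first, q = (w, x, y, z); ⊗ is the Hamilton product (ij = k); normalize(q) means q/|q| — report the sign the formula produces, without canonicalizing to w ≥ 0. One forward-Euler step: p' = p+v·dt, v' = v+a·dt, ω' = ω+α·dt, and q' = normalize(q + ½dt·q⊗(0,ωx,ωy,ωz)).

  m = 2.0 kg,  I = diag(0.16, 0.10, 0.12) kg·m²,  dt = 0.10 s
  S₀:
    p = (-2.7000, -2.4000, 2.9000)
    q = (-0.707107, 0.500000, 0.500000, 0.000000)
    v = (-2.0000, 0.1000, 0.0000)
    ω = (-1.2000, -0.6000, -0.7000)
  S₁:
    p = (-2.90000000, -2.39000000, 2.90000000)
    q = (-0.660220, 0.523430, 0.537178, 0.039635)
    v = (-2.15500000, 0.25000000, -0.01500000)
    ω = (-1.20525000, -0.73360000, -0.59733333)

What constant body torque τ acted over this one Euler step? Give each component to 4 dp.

Δω = ω₁−ω₀ = (-0.00525000, -0.13360000, 0.10266667)
τ = I·(Δω/dt) + ω₀×(Iω₀) = (0.0000, -0.1000, 0.0800)

τ = (0.0000, -0.1000, 0.0800)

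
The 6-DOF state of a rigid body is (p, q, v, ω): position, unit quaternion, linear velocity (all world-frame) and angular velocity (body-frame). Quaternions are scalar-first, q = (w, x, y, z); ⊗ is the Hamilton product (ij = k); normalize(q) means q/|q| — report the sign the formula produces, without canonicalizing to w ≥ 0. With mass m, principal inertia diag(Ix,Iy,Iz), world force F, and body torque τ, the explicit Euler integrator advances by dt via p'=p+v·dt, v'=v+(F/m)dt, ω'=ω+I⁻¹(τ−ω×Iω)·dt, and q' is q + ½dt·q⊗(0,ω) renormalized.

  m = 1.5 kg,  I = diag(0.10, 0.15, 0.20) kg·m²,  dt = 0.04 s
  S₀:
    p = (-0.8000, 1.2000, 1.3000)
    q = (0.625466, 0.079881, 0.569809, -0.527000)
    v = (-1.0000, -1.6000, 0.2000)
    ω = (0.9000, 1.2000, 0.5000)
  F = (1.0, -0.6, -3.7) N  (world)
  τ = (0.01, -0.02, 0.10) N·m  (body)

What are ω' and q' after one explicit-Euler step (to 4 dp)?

(τ − ω×Iω)/I = (-0.2000, 0.1667, 0.2300)
ω + α·dt = (0.8920, 1.2067, 0.5092)
q⊗(0,ω) = (-0.4921637, 1.4802239, 0.2363187, -0.1042379)
q + ½dt·q⊗(0,ω), renormalized = (0.6153, 0.1094, 0.5742, -0.5288)

ω' = (0.8920, 1.2067, 0.5092)
q' = (0.6153, 0.1094, 0.5742, -0.5288)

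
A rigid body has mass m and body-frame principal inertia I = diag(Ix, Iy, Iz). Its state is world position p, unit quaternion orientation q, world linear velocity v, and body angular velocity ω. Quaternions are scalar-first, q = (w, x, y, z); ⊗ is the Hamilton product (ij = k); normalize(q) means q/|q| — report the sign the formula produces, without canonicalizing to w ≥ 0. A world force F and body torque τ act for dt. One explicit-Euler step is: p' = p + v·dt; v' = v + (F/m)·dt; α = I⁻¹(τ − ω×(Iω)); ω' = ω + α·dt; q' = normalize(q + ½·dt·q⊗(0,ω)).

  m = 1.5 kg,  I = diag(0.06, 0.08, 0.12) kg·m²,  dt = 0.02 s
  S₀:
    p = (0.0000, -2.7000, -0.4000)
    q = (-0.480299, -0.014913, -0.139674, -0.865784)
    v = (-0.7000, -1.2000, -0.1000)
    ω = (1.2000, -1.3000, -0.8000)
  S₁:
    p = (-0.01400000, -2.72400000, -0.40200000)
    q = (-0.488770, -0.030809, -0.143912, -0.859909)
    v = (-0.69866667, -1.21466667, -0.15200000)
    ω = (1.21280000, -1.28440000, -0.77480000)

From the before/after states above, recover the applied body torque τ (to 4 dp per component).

Δω = ω₁−ω₀ = (0.01280000, 0.01560000, 0.02520000)
τ = I·(Δω/dt) + ω₀×(Iω₀) = (0.0800, 0.1200, 0.1200)

τ = (0.0800, 0.1200, 0.1200)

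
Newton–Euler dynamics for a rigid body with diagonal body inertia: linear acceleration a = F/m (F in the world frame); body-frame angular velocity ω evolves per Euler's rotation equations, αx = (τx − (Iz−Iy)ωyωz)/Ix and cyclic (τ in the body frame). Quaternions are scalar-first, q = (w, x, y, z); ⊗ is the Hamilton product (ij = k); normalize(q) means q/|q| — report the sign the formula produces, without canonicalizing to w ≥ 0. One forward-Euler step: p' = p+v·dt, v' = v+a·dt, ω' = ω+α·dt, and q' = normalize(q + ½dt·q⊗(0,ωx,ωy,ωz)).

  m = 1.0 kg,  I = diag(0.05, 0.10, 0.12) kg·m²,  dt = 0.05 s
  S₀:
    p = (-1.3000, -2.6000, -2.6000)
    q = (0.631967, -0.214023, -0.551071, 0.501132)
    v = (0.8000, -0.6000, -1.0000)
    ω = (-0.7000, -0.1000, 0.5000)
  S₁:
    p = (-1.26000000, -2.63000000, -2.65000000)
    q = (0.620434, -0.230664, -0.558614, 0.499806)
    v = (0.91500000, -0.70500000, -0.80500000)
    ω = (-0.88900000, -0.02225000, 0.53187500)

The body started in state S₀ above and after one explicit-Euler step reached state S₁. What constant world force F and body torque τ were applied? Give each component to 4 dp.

F = (2.3000, -2.1000, 3.9000)
τ = (-0.1900, 0.1800, 0.0800)

velocity change Δv = (0.11500000, -0.10500000, 0.19500000)
F = m·Δv/dt = (2.3000, -2.1000, 3.9000)
Δω = ω₁−ω₀ = (-0.18900000, 0.07775000, 0.03187500)
ω₀×(Iω₀) = (-0.0010, 0.0245, 0.0035)
τ = I·(Δω/dt) + ω₀×(Iω₀) = (-0.1900, 0.1800, 0.0800)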